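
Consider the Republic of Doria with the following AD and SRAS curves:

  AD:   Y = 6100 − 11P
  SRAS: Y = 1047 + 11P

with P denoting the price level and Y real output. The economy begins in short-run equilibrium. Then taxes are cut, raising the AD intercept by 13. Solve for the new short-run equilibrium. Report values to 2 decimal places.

This is a positive demand shock: AD shifts right.
New AD: Y = 6113 − 11P.
Set AD = SRAS: 6113 − 11P = 1047 + 11P, so 5066 = 22P and P = 230.27.
Substituting into AD, Y = 3580.00.

P = 230.27, Y = 3580.00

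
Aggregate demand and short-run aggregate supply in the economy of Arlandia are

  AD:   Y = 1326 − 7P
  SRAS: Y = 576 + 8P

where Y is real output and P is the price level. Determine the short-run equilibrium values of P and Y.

P = 50, Y = 976

Set AD = SRAS: 1326 − 7P = 576 + 8P, so 750 = 15P and P = 50.
Then Y = 1326 − 7·50 = 976.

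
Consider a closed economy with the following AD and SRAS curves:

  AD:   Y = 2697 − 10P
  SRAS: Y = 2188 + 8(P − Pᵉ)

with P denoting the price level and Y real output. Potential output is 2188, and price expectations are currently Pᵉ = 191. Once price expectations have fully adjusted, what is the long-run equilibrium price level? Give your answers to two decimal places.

Short run: with Pᵉ = 191, SRAS is Y = 660 + 8P. Setting AD = SRAS gives 2037 = 18P, so P = 113.17 and Y = 2697 − 10P = 1565.33.
Output 1565.33 is below potential 2188, so over time expected prices fall and SRAS shifts right until Y returns to 2188.
Long run: Y = 2188 on the AD curve gives 2188 = 2697 − 10P, so P = 50.90.

Long-run P = 50.90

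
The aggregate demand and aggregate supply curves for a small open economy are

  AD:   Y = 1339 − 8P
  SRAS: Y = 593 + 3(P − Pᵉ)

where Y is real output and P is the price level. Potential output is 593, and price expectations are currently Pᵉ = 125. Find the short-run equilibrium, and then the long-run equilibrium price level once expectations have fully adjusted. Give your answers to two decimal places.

Short run: P = 101.91, Y = 523.73. Long run: P = 93.25.

Short run: with Pᵉ = 125, SRAS is Y = 218 + 3P. Setting AD = SRAS gives 1121 = 11P, so P = 101.91 and Y = 1339 − 8P = 523.73.
Output 523.73 is below potential 593, so over time expected prices fall and SRAS shifts right until Y returns to 593.
Long run: Y = 593 on the AD curve gives 593 = 1339 − 8P, so P = 93.25.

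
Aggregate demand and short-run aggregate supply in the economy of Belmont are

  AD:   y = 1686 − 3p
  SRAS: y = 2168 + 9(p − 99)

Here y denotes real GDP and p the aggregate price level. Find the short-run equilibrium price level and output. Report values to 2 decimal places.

Write SRAS as y = 2168 + 9p − 891 = 1277 + 9p.
Set AD = SRAS: 1686 − 3p = 1277 + 9p, so 409 = 12p and p = 34.08.
Substituting into AD, y = 1686 − 3p = 1583.75.

p = 34.08, y = 1583.75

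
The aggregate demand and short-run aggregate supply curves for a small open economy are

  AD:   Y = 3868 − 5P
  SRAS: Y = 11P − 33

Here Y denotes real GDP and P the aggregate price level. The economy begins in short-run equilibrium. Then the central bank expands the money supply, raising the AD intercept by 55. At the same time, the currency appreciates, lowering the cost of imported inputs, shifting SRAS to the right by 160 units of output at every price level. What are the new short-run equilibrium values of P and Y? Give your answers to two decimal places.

After both shocks: AD is Y = 3923 − 5P and SRAS is Y = 127 + 11P.
Setting them equal: 3796 = 16P, so P = 237.25.
Substituting into AD, Y = 2736.75.

P = 237.25, Y = 2736.75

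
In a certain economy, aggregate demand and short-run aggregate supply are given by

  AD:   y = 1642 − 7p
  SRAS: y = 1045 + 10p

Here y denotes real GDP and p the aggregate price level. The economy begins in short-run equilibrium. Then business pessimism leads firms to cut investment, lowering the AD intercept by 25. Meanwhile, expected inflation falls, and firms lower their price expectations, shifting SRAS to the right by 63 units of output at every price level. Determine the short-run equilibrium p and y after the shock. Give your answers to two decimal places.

p = 29.94, y = 1407.41

After both shocks: AD is y = 1617 − 7p and SRAS is y = 1108 + 10p.
Setting them equal: 509 = 17p, so p = 29.94.
Substituting into AD, y = 1407.41.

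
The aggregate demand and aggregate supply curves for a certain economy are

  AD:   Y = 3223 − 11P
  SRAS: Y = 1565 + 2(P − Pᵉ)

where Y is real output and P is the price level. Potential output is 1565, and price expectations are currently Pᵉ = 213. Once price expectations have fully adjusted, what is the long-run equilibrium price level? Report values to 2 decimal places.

Short run: with Pᵉ = 213, SRAS is Y = 1139 + 2P. Setting AD = SRAS gives 2084 = 13P, so P = 160.31 and Y = 3223 − 11P = 1459.62.
Output 1459.62 is below potential 1565, so over time expected prices fall and SRAS shifts right until Y returns to 1565.
Long run: Y = 1565 on the AD curve gives 1565 = 3223 − 11P, so P = 150.73.

Long-run P = 150.73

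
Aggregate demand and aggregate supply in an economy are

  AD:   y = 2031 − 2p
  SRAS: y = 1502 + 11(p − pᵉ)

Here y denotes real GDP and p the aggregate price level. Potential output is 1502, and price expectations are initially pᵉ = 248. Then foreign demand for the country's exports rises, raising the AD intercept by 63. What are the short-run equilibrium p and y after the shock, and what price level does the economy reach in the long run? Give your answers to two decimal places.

AD shifts right: new AD is y = 2094 − 2p. With pᵉ = 248, SRAS is y = 11p − 1226.
Short run: 2094 − 2p = 11p − 1226 gives 3320 = 13p, so p = 255.38 and y = 2094 − 2p = 1583.23.
y = 1583.23 is above potential 1502; expectations adjust and SRAS shifts left until y = 1502.
Long run: on the new AD curve, 1502 = 2094 − 2p gives p = 296.00.

Short run: p = 255.38, y = 1583.23. Long run: p = 296.00.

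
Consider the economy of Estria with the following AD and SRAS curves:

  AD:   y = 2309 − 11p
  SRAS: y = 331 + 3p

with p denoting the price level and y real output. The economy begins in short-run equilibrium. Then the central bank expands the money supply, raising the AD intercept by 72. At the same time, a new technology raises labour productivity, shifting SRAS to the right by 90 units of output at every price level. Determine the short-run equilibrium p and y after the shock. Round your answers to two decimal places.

After both shocks: AD is y = 2381 − 11p and SRAS is y = 421 + 3p.
Setting them equal: 1960 = 14p, so p = 140.00.
Substituting into AD, y = 841.00.

p = 140.00, y = 841.00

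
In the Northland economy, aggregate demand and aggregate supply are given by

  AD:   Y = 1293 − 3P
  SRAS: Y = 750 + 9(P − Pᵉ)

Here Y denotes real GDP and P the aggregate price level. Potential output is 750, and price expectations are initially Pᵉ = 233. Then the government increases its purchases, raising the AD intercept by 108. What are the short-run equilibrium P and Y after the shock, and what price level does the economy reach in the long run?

AD shifts right: new AD is Y = 1401 − 3P. With Pᵉ = 233, SRAS is Y = 9P − 1347.
Short run: 1401 − 3P = 9P − 1347 gives 2748 = 12P, so P = 229 and Y = 1401 − 3·229 = 714.
Y = 714 is below potential 750; expectations adjust and SRAS shifts right until Y = 750.
Long run: on the new AD curve, 750 = 1401 − 3P gives P = 217.

Short run: P = 229, Y = 714. Long run: P = 217.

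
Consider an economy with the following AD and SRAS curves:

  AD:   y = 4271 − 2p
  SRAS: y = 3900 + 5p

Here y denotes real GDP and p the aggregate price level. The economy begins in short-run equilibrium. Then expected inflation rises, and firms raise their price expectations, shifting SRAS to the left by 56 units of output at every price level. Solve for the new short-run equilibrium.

p = 61, y = 4149

This is a negative supply shock: SRAS shifts left.
New SRAS: y = 3844 + 5p.
Set AD = SRAS: 4271 − 2p = 3844 + 5p, so 427 = 7p and p = 61.
y = 4271 − 2·61 = 4149.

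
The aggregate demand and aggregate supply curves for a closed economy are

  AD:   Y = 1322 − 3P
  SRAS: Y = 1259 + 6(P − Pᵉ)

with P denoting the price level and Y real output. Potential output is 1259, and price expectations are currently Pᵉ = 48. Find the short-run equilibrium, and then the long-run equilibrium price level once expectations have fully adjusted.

Short run: P = 39, Y = 1205. Long run: P = 21.

Short run: with Pᵉ = 48, SRAS is Y = 971 + 6P. Setting AD = SRAS gives 351 = 9P, so P = 39 and Y = 1322 − 3·39 = 1205.
Output 1205 is below potential 1259, so over time expected prices fall and SRAS shifts right until Y returns to 1259.
Long run: Y = 1259 on the AD curve gives 1259 = 1322 − 3P, so P = 21.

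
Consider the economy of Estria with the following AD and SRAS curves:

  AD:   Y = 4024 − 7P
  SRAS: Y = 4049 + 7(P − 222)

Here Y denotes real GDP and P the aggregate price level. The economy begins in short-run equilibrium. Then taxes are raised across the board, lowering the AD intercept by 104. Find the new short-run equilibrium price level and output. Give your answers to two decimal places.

This is a negative demand shock: AD shifts left.
New AD: Y = 3920 − 7P.
SRAS can be written Y = 2495 + 7P.
Set AD = SRAS: 3920 − 7P = 2495 + 7P, so 1425 = 14P and P = 101.79.
Substituting into AD, Y = 3207.50.

P = 101.79, Y = 3207.50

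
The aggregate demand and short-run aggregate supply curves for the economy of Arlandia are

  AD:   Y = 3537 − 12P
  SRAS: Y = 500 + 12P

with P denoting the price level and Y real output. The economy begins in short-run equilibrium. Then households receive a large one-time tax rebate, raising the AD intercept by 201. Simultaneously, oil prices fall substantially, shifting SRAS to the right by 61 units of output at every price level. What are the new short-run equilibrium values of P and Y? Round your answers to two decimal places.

After both shocks: AD is Y = 3738 − 12P and SRAS is Y = 561 + 12P.
Setting them equal: 3177 = 24P, so P = 132.38.
Substituting into AD, Y = 2149.50.

P = 132.38, Y = 2149.50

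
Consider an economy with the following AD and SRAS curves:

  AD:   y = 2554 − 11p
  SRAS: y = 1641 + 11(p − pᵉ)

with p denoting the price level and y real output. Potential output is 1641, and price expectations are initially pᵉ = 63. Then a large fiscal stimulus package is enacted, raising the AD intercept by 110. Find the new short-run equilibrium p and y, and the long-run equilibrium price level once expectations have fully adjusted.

AD shifts right: new AD is y = 2664 − 11p. With pᵉ = 63, SRAS is y = 948 + 11p.
Short run: 2664 − 11p = 948 + 11p gives 1716 = 22p, so p = 78 and y = 2664 − 11·78 = 1806.
y = 1806 is above potential 1641; expectations adjust and SRAS shifts left until y = 1641.
Long run: on the new AD curve, 1641 = 2664 − 11p gives p = 93.

Short run: p = 78, y = 1806. Long run: p = 93.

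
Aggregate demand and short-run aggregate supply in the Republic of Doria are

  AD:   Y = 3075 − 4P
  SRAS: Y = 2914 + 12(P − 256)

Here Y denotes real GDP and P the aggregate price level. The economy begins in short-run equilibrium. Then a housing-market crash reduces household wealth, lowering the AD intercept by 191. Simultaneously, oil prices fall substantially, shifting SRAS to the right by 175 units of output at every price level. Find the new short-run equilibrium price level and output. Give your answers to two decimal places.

After both shocks: AD is Y = 2884 − 4P and SRAS is Y = 17 + 12P.
Setting them equal: 2867 = 16P, so P = 179.19.
Substituting into AD, Y = 2167.25.

P = 179.19, Y = 2167.25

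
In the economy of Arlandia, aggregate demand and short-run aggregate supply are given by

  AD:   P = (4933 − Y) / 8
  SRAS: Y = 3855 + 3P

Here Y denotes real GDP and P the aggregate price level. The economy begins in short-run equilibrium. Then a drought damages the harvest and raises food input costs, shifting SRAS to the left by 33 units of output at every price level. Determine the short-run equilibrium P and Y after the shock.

This is a negative supply shock: SRAS shifts left.
New SRAS: Y = 3822 + 3P.
Set AD = SRAS: 4933 − 8P = 3822 + 3P, so 1111 = 11P and P = 101.
Y = 4933 − 8·101 = 4125.

P = 101, Y = 4125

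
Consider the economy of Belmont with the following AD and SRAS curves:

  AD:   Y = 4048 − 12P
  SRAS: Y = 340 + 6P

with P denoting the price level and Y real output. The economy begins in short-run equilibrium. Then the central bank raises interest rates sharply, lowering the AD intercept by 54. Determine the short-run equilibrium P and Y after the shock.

This is a negative demand shock: AD shifts left.
New AD: Y = 3994 − 12P.
Set AD = SRAS: 3994 − 12P = 340 + 6P, so 3654 = 18P and P = 203.
Y = 3994 − 12·203 = 1558.

P = 203, Y = 1558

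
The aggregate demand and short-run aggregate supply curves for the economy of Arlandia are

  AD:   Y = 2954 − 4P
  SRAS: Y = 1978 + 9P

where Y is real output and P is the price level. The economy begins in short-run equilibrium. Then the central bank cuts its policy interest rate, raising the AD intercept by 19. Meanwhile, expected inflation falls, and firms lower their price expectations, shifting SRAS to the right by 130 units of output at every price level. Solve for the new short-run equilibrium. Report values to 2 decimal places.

After both shocks: AD is Y = 2973 − 4P and SRAS is Y = 2108 + 9P.
Setting them equal: 865 = 13P, so P = 66.54.
Substituting into AD, Y = 2706.85.

P = 66.54, Y = 2706.85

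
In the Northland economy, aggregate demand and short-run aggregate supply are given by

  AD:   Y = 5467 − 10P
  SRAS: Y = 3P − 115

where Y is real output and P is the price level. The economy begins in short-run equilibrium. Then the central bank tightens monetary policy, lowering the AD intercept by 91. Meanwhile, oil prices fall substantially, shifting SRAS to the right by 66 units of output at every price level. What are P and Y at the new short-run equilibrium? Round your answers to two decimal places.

After both shocks: AD is Y = 5376 − 10P and SRAS is Y = 3P − 49.
Setting them equal: 5425 = 13P, so P = 417.31.
Substituting into AD, Y = 1202.92.

P = 417.31, Y = 1202.92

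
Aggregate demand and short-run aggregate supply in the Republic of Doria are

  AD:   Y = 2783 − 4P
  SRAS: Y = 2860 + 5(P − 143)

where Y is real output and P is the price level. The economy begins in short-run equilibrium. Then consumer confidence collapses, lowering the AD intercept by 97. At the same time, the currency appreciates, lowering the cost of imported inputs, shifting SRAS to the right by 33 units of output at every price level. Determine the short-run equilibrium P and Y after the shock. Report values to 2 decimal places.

P = 56.44, Y = 2460.22

After both shocks: AD is Y = 2686 − 4P and SRAS is Y = 2178 + 5P.
Setting them equal: 508 = 9P, so P = 56.44.
Substituting into AD, Y = 2460.22.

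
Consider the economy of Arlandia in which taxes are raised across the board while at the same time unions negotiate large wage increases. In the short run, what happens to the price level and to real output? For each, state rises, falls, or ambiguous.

The first event is a negative demand shock: AD shifts left, which by itself pushes P down and Y down.
The second is an adverse supply shock: SRAS shifts left, which by itself pushes P up and Y down.
The two shocks push P in opposite directions, so the effect on P is ambiguous. Both shocks push Y down, so Y falls.

Price level: ambiguous; output: falls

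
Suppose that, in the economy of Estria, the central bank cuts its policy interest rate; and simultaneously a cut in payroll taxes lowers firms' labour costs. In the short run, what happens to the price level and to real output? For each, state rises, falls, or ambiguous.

Price level: ambiguous; output: rises

The first event is a positive demand shock: AD shifts right, which by itself pushes P up and Y up.
The second is a favourable supply shock: SRAS shifts right, which by itself pushes P down and Y up.
The two shocks push P in opposite directions, so the effect on P is ambiguous. Both shocks push Y up, so Y rises.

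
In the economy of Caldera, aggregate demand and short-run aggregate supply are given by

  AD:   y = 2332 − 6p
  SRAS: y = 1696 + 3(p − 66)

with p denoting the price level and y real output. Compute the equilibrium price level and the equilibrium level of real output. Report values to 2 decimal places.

Write SRAS as y = 1696 + 3p − 198 = 1498 + 3p.
Set AD = SRAS: 2332 − 6p = 1498 + 3p, so 834 = 9p and p = 92.67.
Substituting into AD, y = 2332 − 6p = 1776.00.

p = 92.67, y = 1776.00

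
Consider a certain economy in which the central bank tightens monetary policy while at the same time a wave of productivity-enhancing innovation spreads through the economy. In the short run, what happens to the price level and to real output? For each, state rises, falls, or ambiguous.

The first event is a negative demand shock: AD shifts left, which by itself pushes P down and Y down.
The second is a favourable supply shock: SRAS shifts right, which by itself pushes P down and Y up.
Both shocks push P down, so P falls. The two shocks push Y in opposite directions, so the effect on Y is ambiguous.

Price level: falls; output: ambiguous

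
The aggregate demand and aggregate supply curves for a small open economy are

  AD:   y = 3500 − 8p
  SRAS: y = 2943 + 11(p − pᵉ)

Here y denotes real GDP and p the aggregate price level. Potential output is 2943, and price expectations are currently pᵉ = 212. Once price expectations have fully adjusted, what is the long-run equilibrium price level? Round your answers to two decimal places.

Short run: with pᵉ = 212, SRAS is y = 611 + 11p. Setting AD = SRAS gives 2889 = 19p, so p = 152.05 and y = 3500 − 8p = 2283.58.
Output 2283.58 is below potential 2943, so over time expected prices fall and SRAS shifts right until y returns to 2943.
Long run: y = 2943 on the AD curve gives 2943 = 3500 − 8p, so p = 69.63.

Long-run p = 69.63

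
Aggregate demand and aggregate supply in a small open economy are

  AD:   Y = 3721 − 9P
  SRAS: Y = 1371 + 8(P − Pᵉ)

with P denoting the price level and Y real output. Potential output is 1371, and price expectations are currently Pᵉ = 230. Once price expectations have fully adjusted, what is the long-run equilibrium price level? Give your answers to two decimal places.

Short run: with Pᵉ = 230, SRAS is Y = 8P − 469. Setting AD = SRAS gives 4190 = 17P, so P = 246.47 and Y = 3721 − 9P = 1502.76.
Output 1502.76 is above potential 1371, so over time expected prices rise and SRAS shifts left until Y returns to 1371.
Long run: Y = 1371 on the AD curve gives 1371 = 3721 − 9P, so P = 261.11.

Long-run P = 261.11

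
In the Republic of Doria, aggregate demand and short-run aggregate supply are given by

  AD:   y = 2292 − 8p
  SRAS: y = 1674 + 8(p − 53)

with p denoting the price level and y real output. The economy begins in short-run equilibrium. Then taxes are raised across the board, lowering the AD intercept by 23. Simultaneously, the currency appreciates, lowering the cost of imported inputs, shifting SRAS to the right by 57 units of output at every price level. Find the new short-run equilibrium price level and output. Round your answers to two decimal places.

After both shocks: AD is y = 2269 − 8p and SRAS is y = 1307 + 8p.
Setting them equal: 962 = 16p, so p = 60.13.
Substituting into AD, y = 1788.00.

p = 60.13, y = 1788.00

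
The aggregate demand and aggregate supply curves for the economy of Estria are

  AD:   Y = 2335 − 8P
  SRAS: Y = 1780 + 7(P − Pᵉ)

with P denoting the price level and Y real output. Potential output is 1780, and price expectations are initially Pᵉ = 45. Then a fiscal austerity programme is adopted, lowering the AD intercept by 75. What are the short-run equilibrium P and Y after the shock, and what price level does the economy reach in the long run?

AD shifts left: new AD is Y = 2260 − 8P. With Pᵉ = 45, SRAS is Y = 1465 + 7P.
Short run: 2260 − 8P = 1465 + 7P gives 795 = 15P, so P = 53 and Y = 2260 − 8·53 = 1836.
Y = 1836 is above potential 1780; expectations adjust and SRAS shifts left until Y = 1780.
Long run: on the new AD curve, 1780 = 2260 − 8P gives P = 60.

Short run: P = 53, Y = 1836. Long run: P = 60.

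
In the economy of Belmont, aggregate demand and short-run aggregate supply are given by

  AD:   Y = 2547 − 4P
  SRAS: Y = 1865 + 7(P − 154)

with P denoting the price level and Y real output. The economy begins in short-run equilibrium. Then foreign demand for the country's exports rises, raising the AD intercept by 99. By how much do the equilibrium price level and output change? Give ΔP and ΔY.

This is a positive demand shock: AD shifts right.
New AD: Y = 2646 − 4P.
SRAS can be written Y = 787 + 7P.
Set AD = SRAS: 2646 − 4P = 787 + 7P, so 1859 = 11P and P = 169.
Y = 2646 − 4·169 = 1970.
Initially P = 160, Y = 1907, so ΔP = +9 and ΔY = +63.

ΔP = +9, ΔY = +63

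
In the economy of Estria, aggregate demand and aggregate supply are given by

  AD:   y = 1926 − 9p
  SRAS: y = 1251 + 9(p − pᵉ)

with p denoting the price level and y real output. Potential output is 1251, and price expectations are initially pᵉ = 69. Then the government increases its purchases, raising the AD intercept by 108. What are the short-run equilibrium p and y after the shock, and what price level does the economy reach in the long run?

AD shifts right: new AD is y = 2034 − 9p. With pᵉ = 69, SRAS is y = 630 + 9p.
Short run: 2034 − 9p = 630 + 9p gives 1404 = 18p, so p = 78 and y = 2034 − 9·78 = 1332.
y = 1332 is above potential 1251; expectations adjust and SRAS shifts left until y = 1251.
Long run: on the new AD curve, 1251 = 2034 − 9p gives p = 87.

Short run: p = 78, y = 1332. Long run: p = 87.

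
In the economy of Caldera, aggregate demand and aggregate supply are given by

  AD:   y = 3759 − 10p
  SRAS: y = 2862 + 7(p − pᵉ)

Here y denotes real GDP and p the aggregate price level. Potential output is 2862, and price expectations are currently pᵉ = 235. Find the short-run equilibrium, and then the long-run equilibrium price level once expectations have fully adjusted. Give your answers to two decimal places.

Short run: with pᵉ = 235, SRAS is y = 1217 + 7p. Setting AD = SRAS gives 2542 = 17p, so p = 149.53 and y = 3759 − 10p = 2263.71.
Output 2263.71 is below potential 2862, so over time expected prices fall and SRAS shifts right until y returns to 2862.
Long run: y = 2862 on the AD curve gives 2862 = 3759 − 10p, so p = 89.70.

Short run: p = 149.53, y = 2263.71. Long run: p = 89.70.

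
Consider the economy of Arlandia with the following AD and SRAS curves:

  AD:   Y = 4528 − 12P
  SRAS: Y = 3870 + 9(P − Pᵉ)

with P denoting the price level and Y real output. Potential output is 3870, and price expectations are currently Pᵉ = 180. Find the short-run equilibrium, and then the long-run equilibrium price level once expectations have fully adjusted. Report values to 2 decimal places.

Short run: with Pᵉ = 180, SRAS is Y = 2250 + 9P. Setting AD = SRAS gives 2278 = 21P, so P = 108.48 and Y = 4528 − 12P = 3226.29.
Output 3226.29 is below potential 3870, so over time expected prices fall and SRAS shifts right until Y returns to 3870.
Long run: Y = 3870 on the AD curve gives 3870 = 4528 − 12P, so P = 54.83.

Short run: P = 108.48, Y = 3226.29. Long run: P = 54.83.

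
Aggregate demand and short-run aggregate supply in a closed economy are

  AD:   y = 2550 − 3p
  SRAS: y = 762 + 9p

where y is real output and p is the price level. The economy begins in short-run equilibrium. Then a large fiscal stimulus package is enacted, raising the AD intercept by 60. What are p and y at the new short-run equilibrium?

This is a positive demand shock: AD shifts right.
New AD: y = 2610 − 3p.
Set AD = SRAS: 2610 − 3p = 762 + 9p, so 1848 = 12p and p = 154.
y = 2610 − 3·154 = 2148.

p = 154, y = 2148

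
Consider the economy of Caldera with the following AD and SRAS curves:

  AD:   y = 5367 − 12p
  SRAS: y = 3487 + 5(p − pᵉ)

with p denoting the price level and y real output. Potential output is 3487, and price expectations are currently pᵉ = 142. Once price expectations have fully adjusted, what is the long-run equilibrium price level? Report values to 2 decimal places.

Short run: with pᵉ = 142, SRAS is y = 2777 + 5p. Setting AD = SRAS gives 2590 = 17p, so p = 152.35 and y = 5367 − 12p = 3538.76.
Output 3538.76 is above potential 3487, so over time expected prices rise and SRAS shifts left until y returns to 3487.
Long run: y = 3487 on the AD curve gives 3487 = 5367 − 12p, so p = 156.67.

Long-run p = 156.67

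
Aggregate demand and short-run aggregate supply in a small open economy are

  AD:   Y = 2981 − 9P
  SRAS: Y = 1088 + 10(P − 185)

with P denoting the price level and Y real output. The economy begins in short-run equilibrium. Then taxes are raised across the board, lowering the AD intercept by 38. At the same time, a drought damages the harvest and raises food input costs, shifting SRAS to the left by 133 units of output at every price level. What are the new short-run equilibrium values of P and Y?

P = 202, Y = 1125

After both shocks: AD is Y = 2943 − 9P and SRAS is Y = 10P − 895.
Setting them equal: 3838 = 19P, so P = 202.
Y = 2943 − 9·202 = 1125.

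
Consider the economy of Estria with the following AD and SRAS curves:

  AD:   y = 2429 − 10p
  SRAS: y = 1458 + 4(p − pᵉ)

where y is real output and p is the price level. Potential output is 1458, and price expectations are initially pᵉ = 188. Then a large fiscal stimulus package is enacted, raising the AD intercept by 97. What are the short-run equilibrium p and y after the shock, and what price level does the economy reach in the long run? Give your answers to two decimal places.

Short run: p = 130.00, y = 1226.00. Long run: p = 106.80.

AD shifts right: new AD is y = 2526 − 10p. With pᵉ = 188, SRAS is y = 706 + 4p.
Short run: 2526 − 10p = 706 + 4p gives 1820 = 14p, so p = 130.00 and y = 2526 − 10p = 1226.00.
y = 1226.00 is below potential 1458; expectations adjust and SRAS shifts right until y = 1458.
Long run: on the new AD curve, 1458 = 2526 − 10p gives p = 106.80.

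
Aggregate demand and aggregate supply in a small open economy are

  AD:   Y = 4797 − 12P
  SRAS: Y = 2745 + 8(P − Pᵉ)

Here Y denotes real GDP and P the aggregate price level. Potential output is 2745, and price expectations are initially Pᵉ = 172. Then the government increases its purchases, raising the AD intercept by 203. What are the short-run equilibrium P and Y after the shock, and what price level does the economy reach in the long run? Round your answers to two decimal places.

Short run: P = 181.55, Y = 2821.40. Long run: P = 187.92.

AD shifts right: new AD is Y = 5000 − 12P. With Pᵉ = 172, SRAS is Y = 1369 + 8P.
Short run: 5000 − 12P = 1369 + 8P gives 3631 = 20P, so P = 181.55 and Y = 5000 − 12P = 2821.40.
Y = 2821.40 is above potential 2745; expectations adjust and SRAS shifts left until Y = 2745.
Long run: on the new AD curve, 2745 = 5000 − 12P gives P = 187.92.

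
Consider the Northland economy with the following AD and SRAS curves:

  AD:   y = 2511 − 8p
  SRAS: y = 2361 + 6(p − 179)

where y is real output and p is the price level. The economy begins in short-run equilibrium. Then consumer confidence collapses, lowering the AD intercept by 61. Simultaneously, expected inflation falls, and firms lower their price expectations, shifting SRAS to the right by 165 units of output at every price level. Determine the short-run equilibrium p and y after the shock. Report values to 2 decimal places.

After both shocks: AD is y = 2450 − 8p and SRAS is y = 1452 + 6p.
Setting them equal: 998 = 14p, so p = 71.29.
Substituting into AD, y = 1879.71.

p = 71.29, y = 1879.71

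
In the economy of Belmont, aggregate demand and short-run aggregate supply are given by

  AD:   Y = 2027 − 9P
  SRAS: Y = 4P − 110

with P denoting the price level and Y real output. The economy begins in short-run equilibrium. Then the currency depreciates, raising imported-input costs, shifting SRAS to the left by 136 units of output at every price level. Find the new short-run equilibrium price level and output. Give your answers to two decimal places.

P = 174.85, Y = 453.38

This is a negative supply shock: SRAS shifts left.
New SRAS: Y = 4P − 246.
Set AD = SRAS: 2027 − 9P = 4P − 246, so 2273 = 13P and P = 174.85.
Substituting into AD, Y = 453.38.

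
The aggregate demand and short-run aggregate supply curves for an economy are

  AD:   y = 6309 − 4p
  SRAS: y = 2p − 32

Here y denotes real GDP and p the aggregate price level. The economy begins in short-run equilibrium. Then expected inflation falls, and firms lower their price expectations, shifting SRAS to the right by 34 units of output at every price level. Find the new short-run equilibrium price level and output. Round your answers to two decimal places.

p = 1051.17, y = 2104.33

This is a positive supply shock: SRAS shifts right.
New SRAS: y = 2 + 2p.
Set AD = SRAS: 6309 − 4p = 2 + 2p, so 6307 = 6p and p = 1051.17.
Substituting into AD, y = 2104.33.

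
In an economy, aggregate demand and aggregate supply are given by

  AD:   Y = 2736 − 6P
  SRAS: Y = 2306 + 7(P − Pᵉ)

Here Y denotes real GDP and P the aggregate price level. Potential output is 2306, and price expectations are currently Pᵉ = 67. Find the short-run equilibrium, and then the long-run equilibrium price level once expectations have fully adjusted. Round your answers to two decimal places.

Short run: P = 69.15, Y = 2321.08. Long run: P = 71.67.

Short run: with Pᵉ = 67, SRAS is Y = 1837 + 7P. Setting AD = SRAS gives 899 = 13P, so P = 69.15 and Y = 2736 − 6P = 2321.08.
Output 2321.08 is above potential 2306, so over time expected prices rise and SRAS shifts left until Y returns to 2306.
Long run: Y = 2306 on the AD curve gives 2306 = 2736 − 6P, so P = 71.67.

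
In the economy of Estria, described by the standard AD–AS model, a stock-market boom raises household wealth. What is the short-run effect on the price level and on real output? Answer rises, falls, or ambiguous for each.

Price level: rises; output: rises

This is a positive demand shock: AD shifts right.
Moving along the upward-sloping SRAS curve, P rises and Y rises.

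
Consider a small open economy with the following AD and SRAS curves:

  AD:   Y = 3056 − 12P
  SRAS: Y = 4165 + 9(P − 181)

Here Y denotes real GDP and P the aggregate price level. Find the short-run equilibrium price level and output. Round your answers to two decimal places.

Write SRAS as Y = 4165 + 9P − 1629 = 2536 + 9P.
Set AD = SRAS: 3056 − 12P = 2536 + 9P, so 520 = 21P and P = 24.76.
Substituting into AD, Y = 3056 − 12P = 2758.86.

P = 24.76, Y = 2758.86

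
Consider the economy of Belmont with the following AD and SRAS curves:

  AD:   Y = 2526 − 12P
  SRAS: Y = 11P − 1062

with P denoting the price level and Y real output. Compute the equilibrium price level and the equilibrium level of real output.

P = 156, Y = 654

Set AD = SRAS: 2526 − 12P = 11P − 1062, so 3588 = 23P and P = 156.
Then Y = 2526 − 12·156 = 654.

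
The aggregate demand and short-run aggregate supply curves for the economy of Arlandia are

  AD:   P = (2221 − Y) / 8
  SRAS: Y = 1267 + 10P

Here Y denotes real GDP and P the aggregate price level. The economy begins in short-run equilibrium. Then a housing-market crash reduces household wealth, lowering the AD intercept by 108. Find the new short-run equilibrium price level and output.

P = 47, Y = 1737

This is a negative demand shock: AD shifts left.
New AD: Y = 2113 − 8P.
Set AD = SRAS: 2113 − 8P = 1267 + 10P, so 846 = 18P and P = 47.
Y = 2113 − 8·47 = 1737.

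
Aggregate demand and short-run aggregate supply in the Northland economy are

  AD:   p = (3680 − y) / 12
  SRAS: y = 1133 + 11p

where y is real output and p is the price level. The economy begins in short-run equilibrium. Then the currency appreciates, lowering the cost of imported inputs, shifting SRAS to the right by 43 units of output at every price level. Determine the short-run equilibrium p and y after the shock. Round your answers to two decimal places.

This is a positive supply shock: SRAS shifts right.
New SRAS: y = 1176 + 11p.
Set AD = SRAS: 3680 − 12p = 1176 + 11p, so 2504 = 23p and p = 108.87.
Substituting into AD, y = 2373.57.

p = 108.87, y = 2373.57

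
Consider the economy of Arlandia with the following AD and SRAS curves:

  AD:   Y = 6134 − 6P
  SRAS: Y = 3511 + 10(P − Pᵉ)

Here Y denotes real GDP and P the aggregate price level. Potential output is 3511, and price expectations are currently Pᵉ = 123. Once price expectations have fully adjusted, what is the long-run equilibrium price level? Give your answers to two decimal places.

Short run: with Pᵉ = 123, SRAS is Y = 2281 + 10P. Setting AD = SRAS gives 3853 = 16P, so P = 240.81 and Y = 6134 − 6P = 4689.13.
Output 4689.13 is above potential 3511, so over time expected prices rise and SRAS shifts left until Y returns to 3511.
Long run: Y = 3511 on the AD curve gives 3511 = 6134 − 6P, so P = 437.17.

Long-run P = 437.17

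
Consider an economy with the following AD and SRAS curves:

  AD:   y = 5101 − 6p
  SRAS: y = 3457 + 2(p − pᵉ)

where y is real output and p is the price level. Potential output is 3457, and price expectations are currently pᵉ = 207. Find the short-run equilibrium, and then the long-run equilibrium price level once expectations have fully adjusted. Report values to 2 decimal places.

Short run: p = 257.25, y = 3557.50. Long run: p = 274.00.

Short run: with pᵉ = 207, SRAS is y = 3043 + 2p. Setting AD = SRAS gives 2058 = 8p, so p = 257.25 and y = 5101 − 6p = 3557.50.
Output 3557.50 is above potential 3457, so over time expected prices rise and SRAS shifts left until y returns to 3457.
Long run: y = 3457 on the AD curve gives 3457 = 5101 − 6p, so p = 274.00.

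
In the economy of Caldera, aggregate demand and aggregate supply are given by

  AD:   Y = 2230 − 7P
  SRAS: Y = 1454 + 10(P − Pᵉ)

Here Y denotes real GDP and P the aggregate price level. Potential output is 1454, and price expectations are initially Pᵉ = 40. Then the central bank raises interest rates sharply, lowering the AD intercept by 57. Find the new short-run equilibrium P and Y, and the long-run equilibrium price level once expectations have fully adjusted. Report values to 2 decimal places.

Short run: P = 65.82, Y = 1712.24. Long run: P = 102.71.

AD shifts left: new AD is Y = 2173 − 7P. With Pᵉ = 40, SRAS is Y = 1054 + 10P.
Short run: 2173 − 7P = 1054 + 10P gives 1119 = 17P, so P = 65.82 and Y = 2173 − 7P = 1712.24.
Y = 1712.24 is above potential 1454; expectations adjust and SRAS shifts left until Y = 1454.
Long run: on the new AD curve, 1454 = 2173 − 7P gives P = 102.71.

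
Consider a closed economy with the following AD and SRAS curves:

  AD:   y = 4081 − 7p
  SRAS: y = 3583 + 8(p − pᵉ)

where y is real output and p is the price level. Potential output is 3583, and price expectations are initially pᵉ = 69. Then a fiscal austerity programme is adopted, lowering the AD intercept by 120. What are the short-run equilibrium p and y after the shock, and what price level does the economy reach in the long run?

Short run: p = 62, y = 3527. Long run: p = 54.

AD shifts left: new AD is y = 3961 − 7p. With pᵉ = 69, SRAS is y = 3031 + 8p.
Short run: 3961 − 7p = 3031 + 8p gives 930 = 15p, so p = 62 and y = 3961 − 7·62 = 3527.
y = 3527 is below potential 3583; expectations adjust and SRAS shifts right until y = 3583.
Long run: on the new AD curve, 3583 = 3961 − 7p gives p = 54.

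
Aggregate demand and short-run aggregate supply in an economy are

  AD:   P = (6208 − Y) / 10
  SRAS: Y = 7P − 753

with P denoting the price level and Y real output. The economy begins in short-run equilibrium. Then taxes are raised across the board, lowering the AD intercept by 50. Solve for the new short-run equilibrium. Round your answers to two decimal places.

P = 406.53, Y = 2092.71

This is a negative demand shock: AD shifts left.
New AD: Y = 6158 − 10P.
Set AD = SRAS: 6158 − 10P = 7P − 753, so 6911 = 17P and P = 406.53.
Substituting into AD, Y = 2092.71.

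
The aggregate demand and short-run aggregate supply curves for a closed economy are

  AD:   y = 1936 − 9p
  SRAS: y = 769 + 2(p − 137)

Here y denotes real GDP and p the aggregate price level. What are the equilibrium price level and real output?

Write SRAS as y = 769 + 2p − 274 = 495 + 2p.
Set AD = SRAS: 1936 − 9p = 495 + 2p, so 1441 = 11p and p = 131.
Then y = 1936 − 9·131 = 757.

p = 131, y = 757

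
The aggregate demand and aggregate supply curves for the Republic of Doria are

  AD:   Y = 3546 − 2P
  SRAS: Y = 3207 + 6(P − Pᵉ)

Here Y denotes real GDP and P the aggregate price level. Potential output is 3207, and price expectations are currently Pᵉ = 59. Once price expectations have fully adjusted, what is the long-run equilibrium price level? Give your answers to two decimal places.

Long-run P = 169.50

Short run: with Pᵉ = 59, SRAS is Y = 2853 + 6P. Setting AD = SRAS gives 693 = 8P, so P = 86.63 and Y = 3546 − 2P = 3372.75.
Output 3372.75 is above potential 3207, so over time expected prices rise and SRAS shifts left until Y returns to 3207.
Long run: Y = 3207 on the AD curve gives 3207 = 3546 − 2P, so P = 169.50.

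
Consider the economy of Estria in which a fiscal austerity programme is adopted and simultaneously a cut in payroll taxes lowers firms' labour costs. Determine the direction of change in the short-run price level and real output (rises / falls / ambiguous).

The first event is a negative demand shock: AD shifts left, which by itself pushes P down and Y down.
The second is a favourable supply shock: SRAS shifts right, which by itself pushes P down and Y up.
Both shocks push P down, so P falls. The two shocks push Y in opposite directions, so the effect on Y is ambiguous.

Price level: falls; output: ambiguous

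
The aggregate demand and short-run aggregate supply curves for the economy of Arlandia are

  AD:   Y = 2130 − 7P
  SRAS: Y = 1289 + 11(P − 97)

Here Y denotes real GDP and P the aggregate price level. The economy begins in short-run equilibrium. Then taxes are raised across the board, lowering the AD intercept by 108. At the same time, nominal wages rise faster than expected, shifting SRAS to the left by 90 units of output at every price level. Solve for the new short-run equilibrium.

After both shocks: AD is Y = 2022 − 7P and SRAS is Y = 132 + 11P.
Setting them equal: 1890 = 18P, so P = 105.
Y = 2022 − 7·105 = 1287.

P = 105, Y = 1287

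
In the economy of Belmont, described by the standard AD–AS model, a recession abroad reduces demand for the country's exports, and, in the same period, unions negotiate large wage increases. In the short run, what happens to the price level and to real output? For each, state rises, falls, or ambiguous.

The first event is a negative demand shock: AD shifts left, which by itself pushes P down and Y down.
The second is an adverse supply shock: SRAS shifts left, which by itself pushes P up and Y down.
The two shocks push P in opposite directions, so the effect on P is ambiguous. Both shocks push Y down, so Y falls.

Price level: ambiguous; output: falls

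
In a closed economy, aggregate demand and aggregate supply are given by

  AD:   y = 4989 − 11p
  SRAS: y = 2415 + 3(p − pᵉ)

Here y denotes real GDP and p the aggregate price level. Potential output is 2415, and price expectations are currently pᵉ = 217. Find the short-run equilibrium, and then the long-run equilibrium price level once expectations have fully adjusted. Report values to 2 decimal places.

Short run: with pᵉ = 217, SRAS is y = 1764 + 3p. Setting AD = SRAS gives 3225 = 14p, so p = 230.36 and y = 4989 − 11p = 2455.07.
Output 2455.07 is above potential 2415, so over time expected prices rise and SRAS shifts left until y returns to 2415.
Long run: y = 2415 on the AD curve gives 2415 = 4989 − 11p, so p = 234.00.

Short run: p = 230.36, y = 2455.07. Long run: p = 234.00.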